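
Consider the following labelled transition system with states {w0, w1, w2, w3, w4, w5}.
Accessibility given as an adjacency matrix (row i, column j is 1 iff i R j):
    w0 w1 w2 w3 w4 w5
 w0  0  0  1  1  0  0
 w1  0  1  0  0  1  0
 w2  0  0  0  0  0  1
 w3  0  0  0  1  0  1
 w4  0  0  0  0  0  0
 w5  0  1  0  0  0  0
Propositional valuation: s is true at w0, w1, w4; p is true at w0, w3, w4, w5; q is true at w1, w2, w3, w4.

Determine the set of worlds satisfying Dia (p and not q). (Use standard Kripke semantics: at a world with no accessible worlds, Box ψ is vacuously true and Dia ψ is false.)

Let φ = Dia (p and not q). Evaluate φ at each world:
  w0 (successors {w2, w3}): φ is false.
  w1 (successors {w1, w4}): φ is false.
  w2 (successors {w5}): φ is true.
  w3 (successors {w3, w5}): φ is true.
  w4 (successors ∅): φ is false.
  w5 (successors {w1}): φ is false.
For instance, at w0:
  At w0: Dia (p and not q) requires p and not q at some successor in {w2, w3}.
    At w2: p and not q is false.
    At w3: p and not q is false.
  So Dia (p and not q) is false at w0.
Satisfying worlds: {w2, w3}

w2, w3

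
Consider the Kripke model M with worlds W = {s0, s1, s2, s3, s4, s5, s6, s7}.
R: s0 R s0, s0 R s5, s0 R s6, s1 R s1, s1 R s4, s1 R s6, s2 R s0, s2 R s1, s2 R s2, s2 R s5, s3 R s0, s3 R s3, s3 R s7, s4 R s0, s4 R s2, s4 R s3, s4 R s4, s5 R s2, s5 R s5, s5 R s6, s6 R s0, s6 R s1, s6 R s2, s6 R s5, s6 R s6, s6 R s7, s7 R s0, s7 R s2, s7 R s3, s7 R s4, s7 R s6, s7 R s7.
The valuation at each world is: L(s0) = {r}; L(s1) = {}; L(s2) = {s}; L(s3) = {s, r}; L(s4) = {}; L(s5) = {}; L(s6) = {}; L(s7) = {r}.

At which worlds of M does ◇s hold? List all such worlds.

s2, s3, s4, s5, s6, s7

Recall that ◇ψ holds at a world iff ψ holds at some accessible world.
Let φ = ◇s. Evaluate φ at each world:
  s0 (successors {s0, s5, s6}): φ is false.
  s1 (successors {s1, s4, s6}): φ is false.
  s2 (successors {s0, s1, s2, s5}): φ is true.
  s3 (successors {s0, s3, s7}): φ is true.
  s4 (successors {s0, s2, s3, s4}): φ is true.
  s5 (successors {s2, s5, s6}): φ is true.
  s6 (successors {s0, s1, s2, s5, s6, s7}): φ is true.
  s7 (successors {s0, s2, s3, s4, s6, s7}): φ is true.
For instance, at s4:
  At s4: ◇s requires s at some successor in {s0, s2, s3, s4}.
    s holds at s2, so ◇s is true at s4.
Satisfying worlds: {s2, s3, s4, s5, s6, s7}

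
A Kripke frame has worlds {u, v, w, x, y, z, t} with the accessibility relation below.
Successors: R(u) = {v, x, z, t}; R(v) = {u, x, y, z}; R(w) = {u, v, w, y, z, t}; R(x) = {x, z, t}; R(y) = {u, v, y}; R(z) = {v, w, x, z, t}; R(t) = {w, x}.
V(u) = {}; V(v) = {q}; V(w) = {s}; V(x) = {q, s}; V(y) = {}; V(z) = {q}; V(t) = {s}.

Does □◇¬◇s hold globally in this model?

Let φ = □◇¬◇s. Evaluate φ at each world:
  u (successors {v, x, z, t}): φ is false.
  v (successors {u, x, y, z}): φ is false.
  w (successors {u, v, w, y, z, t}): φ is false.
  x (successors {x, z, t}): φ is false.
  y (successors {u, v, y}): φ is false.
  z (successors {v, w, x, z, t}): φ is false.
  t (successors {w, x}): φ is false.
Detail at u (counterexample):
  At u: □◇¬◇s requires ◇¬◇s at every successor {v, x, z, t}.
    ◇¬◇s fails at x, so □◇¬◇s is false at u.
      At x: ◇¬◇s requires ¬◇s at some successor in {x, z, t}.
        At x: ¬◇s is false.
        At z: ¬◇s is false.
        At t: ¬◇s is false.
      So ◇¬◇s is false at x.

No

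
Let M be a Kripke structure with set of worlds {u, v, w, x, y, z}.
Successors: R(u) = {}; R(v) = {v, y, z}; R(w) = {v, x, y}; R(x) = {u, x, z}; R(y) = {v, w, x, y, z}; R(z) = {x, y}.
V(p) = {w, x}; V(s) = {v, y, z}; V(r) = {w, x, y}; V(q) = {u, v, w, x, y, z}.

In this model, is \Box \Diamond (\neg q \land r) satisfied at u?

Yes

At u: no accessible worlds, so \Box \Diamond (\neg q \land r) holds vacuously.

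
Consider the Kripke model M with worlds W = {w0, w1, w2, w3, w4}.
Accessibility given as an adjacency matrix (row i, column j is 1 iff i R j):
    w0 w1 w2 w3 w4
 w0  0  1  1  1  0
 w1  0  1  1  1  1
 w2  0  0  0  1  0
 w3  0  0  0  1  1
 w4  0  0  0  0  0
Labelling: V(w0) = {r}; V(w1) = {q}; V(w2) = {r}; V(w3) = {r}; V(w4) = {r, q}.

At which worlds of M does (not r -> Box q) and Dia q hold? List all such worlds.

w0, w3

Let φ = (not r -> Box q) and Dia q. Evaluate φ at each world:
  w0 (successors {w1, w2, w3}): φ is true.
  w1 (successors {w1, w2, w3, w4}): φ is false.
  w2 (successors {w3}): φ is false.
  w3 (successors {w3, w4}): φ is true.
  w4 (successors ∅): φ is false.
For instance, at w3:
  At w3: not r -> Box q is true, Dia q is true, so (not r -> Box q) and Dia q is true.
    At w3: not r is false, Box q is false, so not r -> Box q is true.
      At w3: Box q requires q at every successor {w3, w4}.
        q fails at w3, so Box q is false at w3.
    At w3: Dia q requires q at some successor in {w3, w4}.
      q holds at w4, so Dia q is true at w3.
Satisfying worlds: {w0, w3}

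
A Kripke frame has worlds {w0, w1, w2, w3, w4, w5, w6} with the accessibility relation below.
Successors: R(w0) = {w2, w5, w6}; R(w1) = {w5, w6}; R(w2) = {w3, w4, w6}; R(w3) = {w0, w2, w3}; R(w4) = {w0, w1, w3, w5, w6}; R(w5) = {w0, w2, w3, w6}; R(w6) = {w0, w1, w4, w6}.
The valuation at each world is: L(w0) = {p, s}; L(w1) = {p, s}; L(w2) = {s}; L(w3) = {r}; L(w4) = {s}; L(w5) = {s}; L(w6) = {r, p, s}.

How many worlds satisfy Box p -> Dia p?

7

Recall that Box ψ holds at a world iff ψ holds at every accessible world, and Dia ψ holds iff ψ holds at some accessible world.
Let φ = Box p -> Dia p. Evaluate φ at each world:
  w0 (successors {w2, w5, w6}): φ is true.
  w1 (successors {w5, w6}): φ is true.
  w2 (successors {w3, w4, w6}): φ is true.
  w3 (successors {w0, w2, w3}): φ is true.
  w4 (successors {w0, w1, w3, w5, w6}): φ is true.
  w5 (successors {w0, w2, w3, w6}): φ is true.
  w6 (successors {w0, w1, w4, w6}): φ is true.
For instance, at w1:
  At w1: Box p is false, Dia p is true, so Box p -> Dia p is true.
    At w1: Box p requires p at every successor {w5, w6}.
      p fails at w5, so Box p is false at w1.
    At w1: Dia p requires p at some successor in {w5, w6}.
      p holds at w6, so Dia p is true at w1.
Satisfying worlds: {w0, w1, w2, w3, w4, w5, w6}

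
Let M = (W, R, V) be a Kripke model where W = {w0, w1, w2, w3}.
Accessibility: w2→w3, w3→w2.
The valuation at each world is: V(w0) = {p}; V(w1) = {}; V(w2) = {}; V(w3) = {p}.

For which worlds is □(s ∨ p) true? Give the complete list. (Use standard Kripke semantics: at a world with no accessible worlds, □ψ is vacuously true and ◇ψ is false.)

Recall that □ψ holds at a world iff ψ holds at every accessible world, and ◇ψ holds iff ψ holds at some accessible world.
Let φ = □(s ∨ p). Evaluate φ at each world:
  w0 (successors ∅): φ is true.
  w1 (successors ∅): φ is true.
  w2 (successors {w3}): φ is true.
  w3 (successors {w2}): φ is false.
For instance, at w3:
  At w3: □(s ∨ p) requires s ∨ p at every successor {w2}.
    s ∨ p fails at w2, so □(s ∨ p) is false at w3.
Satisfying worlds: {w0, w1, w2}

w0, w1, w2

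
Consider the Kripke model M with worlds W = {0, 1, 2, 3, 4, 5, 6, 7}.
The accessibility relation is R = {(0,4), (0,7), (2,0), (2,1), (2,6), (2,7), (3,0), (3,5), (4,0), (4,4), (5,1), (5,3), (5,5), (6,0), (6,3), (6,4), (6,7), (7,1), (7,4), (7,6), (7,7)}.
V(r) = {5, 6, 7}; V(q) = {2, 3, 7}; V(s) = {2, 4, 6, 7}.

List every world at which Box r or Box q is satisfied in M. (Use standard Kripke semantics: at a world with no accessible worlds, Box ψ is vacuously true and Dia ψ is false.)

Recall that Box ψ holds at a world iff ψ holds at every accessible world, and Dia ψ holds iff ψ holds at some accessible world.
Let φ = Box r or Box q. Evaluate φ at each world:
  0 (successors {4, 7}): φ is false.
  1 (successors ∅): φ is true.
  2 (successors {0, 1, 6, 7}): φ is false.
  3 (successors {0, 5}): φ is false.
  4 (successors {0, 4}): φ is false.
  5 (successors {1, 3, 5}): φ is false.
  6 (successors {0, 3, 4, 7}): φ is false.
  7 (successors {1, 4, 6, 7}): φ is false.
For instance, at 6:
  At 6: Box r is false, Box q is false, so Box r or Box q is false.
    At 6: Box r requires r at every successor {0, 3, 4, 7}.
      r fails at 0, so Box r is false at 6.
    At 6: Box q requires q at every successor {0, 3, 4, 7}.
      q fails at 0, so Box q is false at 6.
Satisfying worlds: {1}

1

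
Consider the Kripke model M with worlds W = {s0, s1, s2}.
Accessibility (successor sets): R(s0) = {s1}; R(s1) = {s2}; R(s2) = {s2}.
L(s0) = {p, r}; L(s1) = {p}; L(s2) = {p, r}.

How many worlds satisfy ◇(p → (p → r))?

2

Let φ = ◇(p → (p → r)). Evaluate φ at each world:
  s0 (successors {s1}): φ is false.
  s1 (successors {s2}): φ is true.
  s2 (successors {s2}): φ is true.
For instance, at s0:
  At s0: ◇(p → (p → r)) requires p → (p → r) at some successor in {s1}.
    At s1: p → (p → r) is false.
  So ◇(p → (p → r)) is false at s0.
Satisfying worlds: {s1, s2}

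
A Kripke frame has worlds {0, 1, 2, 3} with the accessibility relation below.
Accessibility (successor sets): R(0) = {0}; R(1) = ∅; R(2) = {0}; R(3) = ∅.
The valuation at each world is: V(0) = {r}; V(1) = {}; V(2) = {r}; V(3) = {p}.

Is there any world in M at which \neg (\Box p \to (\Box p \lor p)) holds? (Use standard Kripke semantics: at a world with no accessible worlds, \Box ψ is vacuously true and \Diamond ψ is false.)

No

Let φ = \neg (\Box p \to (\Box p \lor p)). Evaluate φ at each world:
  0 (successors {0}): φ is false.
  1 (successors ∅): φ is false.
  2 (successors {0}): φ is false.
  3 (successors ∅): φ is false.
For instance, at 0:
  At 0: \Box p \to (\Box p \lor p) is true, so \neg (\Box p \to (\Box p \lor p)) is false.
    At 0: \Box p is false, \Box p \lor p is false, so \Box p \to (\Box p \lor p) is true.
      At 0: \Box p requires p at every successor {0}.
        p fails at 0, so \Box p is false at 0.
      At 0: \Box p is false, p is false, so \Box p \lor p is false.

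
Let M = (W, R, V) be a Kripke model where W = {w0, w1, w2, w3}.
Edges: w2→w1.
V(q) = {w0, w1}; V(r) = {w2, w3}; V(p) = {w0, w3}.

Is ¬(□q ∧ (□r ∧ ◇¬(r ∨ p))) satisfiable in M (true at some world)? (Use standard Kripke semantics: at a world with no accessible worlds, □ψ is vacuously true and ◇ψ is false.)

Let φ = ¬(□q ∧ (□r ∧ ◇¬(r ∨ p))). Evaluate φ at each world:
  w0 (successors ∅): φ is true.
  w1 (successors ∅): φ is true.
  w2 (successors {w1}): φ is true.
  w3 (successors ∅): φ is true.
Detail at w0 (witness):
  At w0: □q ∧ (□r ∧ ◇¬(r ∨ p)) is false, so ¬(□q ∧ (□r ∧ ◇¬(r ∨ p))) is true.
    At w0: □q is true, □r ∧ ◇¬(r ∨ p) is false, so □q ∧ (□r ∧ ◇¬(r ∨ p)) is false.
      At w0: no accessible worlds, so □q holds vacuously.
      At w0: □r is true, ◇¬(r ∨ p) is false, so □r ∧ ◇¬(r ∨ p) is false.

Yes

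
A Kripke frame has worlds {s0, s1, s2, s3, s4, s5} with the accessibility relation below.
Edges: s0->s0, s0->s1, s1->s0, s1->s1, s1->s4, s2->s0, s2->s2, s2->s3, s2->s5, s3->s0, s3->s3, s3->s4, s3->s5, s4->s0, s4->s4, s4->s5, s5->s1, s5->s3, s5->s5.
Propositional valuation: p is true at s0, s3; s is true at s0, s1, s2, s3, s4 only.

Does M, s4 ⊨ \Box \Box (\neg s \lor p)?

No

At s4: \Box \Box (\neg s \lor p) requires \Box (\neg s \lor p) at every successor {s0, s4, s5}.
  \Box (\neg s \lor p) fails at s0, so \Box \Box (\neg s \lor p) is false at s4.
    At s0: \Box (\neg s \lor p) requires \neg s \lor p at every successor {s0, s1}.
      \neg s \lor p fails at s1, so \Box (\neg s \lor p) is false at s0.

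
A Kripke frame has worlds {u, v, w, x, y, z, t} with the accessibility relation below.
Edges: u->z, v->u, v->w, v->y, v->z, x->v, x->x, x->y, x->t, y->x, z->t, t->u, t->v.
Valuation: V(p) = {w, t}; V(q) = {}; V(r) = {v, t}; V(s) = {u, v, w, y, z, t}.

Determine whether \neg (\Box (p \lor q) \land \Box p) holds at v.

Yes

At v: \Box (p \lor q) \land \Box p is false, so \neg (\Box (p \lor q) \land \Box p) is true.
  At v: \Box (p \lor q) is false, \Box p is false, so \Box (p \lor q) \land \Box p is false.
    At v: \Box (p \lor q) requires p \lor q at every successor {u, w, y, z}.
      p \lor q fails at u, so \Box (p \lor q) is false at v.
    At v: \Box p requires p at every successor {u, w, y, z}.
      p fails at u, so \Box p is false at v.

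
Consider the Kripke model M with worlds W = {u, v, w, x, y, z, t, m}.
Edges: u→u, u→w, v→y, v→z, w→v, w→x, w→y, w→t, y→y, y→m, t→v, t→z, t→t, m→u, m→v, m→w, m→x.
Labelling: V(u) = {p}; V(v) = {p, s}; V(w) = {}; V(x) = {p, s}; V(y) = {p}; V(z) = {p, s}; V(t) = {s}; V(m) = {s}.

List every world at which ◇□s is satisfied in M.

Let φ = ◇□s. Evaluate φ at each world:
  u (successors {u, w}): φ is false.
  v (successors {y, z}): φ is true.
  w (successors {v, x, y, t}): φ is true.
  x (successors ∅): φ is false.
  y (successors {y, m}): φ is false.
  z (successors ∅): φ is false.
  t (successors {v, z, t}): φ is true.
  m (successors {u, v, w, x}): φ is true.
For instance, at w:
  At w: ◇□s requires □s at some successor in {v, x, y, t}.
    □s holds at x, so ◇□s is true at w.
      At x: no accessible worlds, so □s holds vacuously.
Satisfying worlds: {v, w, t, m}

v, w, t, m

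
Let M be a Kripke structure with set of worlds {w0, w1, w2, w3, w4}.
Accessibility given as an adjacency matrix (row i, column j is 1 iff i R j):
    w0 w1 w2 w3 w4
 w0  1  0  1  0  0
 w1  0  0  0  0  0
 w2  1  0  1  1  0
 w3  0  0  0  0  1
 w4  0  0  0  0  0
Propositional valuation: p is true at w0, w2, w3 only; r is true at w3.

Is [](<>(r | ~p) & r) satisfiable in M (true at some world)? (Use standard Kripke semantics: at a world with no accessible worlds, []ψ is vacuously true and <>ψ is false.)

Let φ = [](<>(r | ~p) & r). Evaluate φ at each world:
  w0 (successors {w0, w2}): φ is false.
  w1 (successors ∅): φ is true.
  w2 (successors {w0, w2, w3}): φ is false.
  w3 (successors {w4}): φ is false.
  w4 (successors ∅): φ is true.
Detail at w1 (witness):
  At w1: no accessible worlds, so [](<>(r | ~p) & r) holds vacuously.

Yes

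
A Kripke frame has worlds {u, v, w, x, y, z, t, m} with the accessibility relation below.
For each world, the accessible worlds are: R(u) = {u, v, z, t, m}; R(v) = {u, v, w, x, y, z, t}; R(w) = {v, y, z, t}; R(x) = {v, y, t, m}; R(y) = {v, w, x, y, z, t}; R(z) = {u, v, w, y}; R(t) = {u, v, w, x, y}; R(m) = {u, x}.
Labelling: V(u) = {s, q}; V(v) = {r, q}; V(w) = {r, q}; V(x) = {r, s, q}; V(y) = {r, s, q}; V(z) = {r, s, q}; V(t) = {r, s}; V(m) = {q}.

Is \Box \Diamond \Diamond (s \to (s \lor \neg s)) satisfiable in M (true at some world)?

Let φ = \Box \Diamond \Diamond (s \to (s \lor \neg s)). Evaluate φ at each world:
  u (successors {u, v, z, t, m}): φ is true.
  v (successors {u, v, w, x, y, z, t}): φ is true.
  w (successors {v, y, z, t}): φ is true.
  x (successors {v, y, t, m}): φ is true.
  y (successors {v, w, x, y, z, t}): φ is true.
  z (successors {u, v, w, y}): φ is true.
  t (successors {u, v, w, x, y}): φ is true.
  m (successors {u, x}): φ is true.
Detail at u (witness):
  At u: \Box \Diamond \Diamond (s \to (s \lor \neg s)) requires \Diamond \Diamond (s \to (s \lor \neg s)) at every successor {u, v, z, t, m}.
    At u: \Diamond \Diamond (s \to (s \lor \neg s)) is true.
    At v: \Diamond \Diamond (s \to (s \lor \neg s)) is true.
    At z: \Diamond \Diamond (s \to (s \lor \neg s)) is true.
    At t: \Diamond \Diamond (s \to (s \lor \neg s)) is true.
    At m: \Diamond \Diamond (s \to (s \lor \neg s)) is true.
  So \Box \Diamond \Diamond (s \to (s \lor \neg s)) is true at u.

Yes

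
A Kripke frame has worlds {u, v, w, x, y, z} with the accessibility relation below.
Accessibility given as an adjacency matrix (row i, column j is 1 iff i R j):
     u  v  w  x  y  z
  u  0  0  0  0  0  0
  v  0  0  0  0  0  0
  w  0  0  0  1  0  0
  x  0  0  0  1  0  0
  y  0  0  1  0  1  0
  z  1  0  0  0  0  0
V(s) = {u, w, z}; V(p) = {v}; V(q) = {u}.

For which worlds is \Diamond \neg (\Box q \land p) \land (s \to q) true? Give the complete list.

Recall that \Box ψ holds at a world iff ψ holds at every accessible world, and \Diamond ψ holds iff ψ holds at some accessible world.
Let φ = \Diamond \neg (\Box q \land p) \land (s \to q). Evaluate φ at each world:
  u (successors ∅): φ is false.
  v (successors ∅): φ is false.
  w (successors {x}): φ is false.
  x (successors {x}): φ is true.
  y (successors {w, y}): φ is true.
  z (successors {u}): φ is false.
For instance, at w:
  At w: \Diamond \neg (\Box q \land p) is true, s \to q is false, so \Diamond \neg (\Box q \land p) \land (s \to q) is false.
    At w: \Diamond \neg (\Box q \land p) requires \neg (\Box q \land p) at some successor in {x}.
      \neg (\Box q \land p) holds at x, so \Diamond \neg (\Box q \land p) is true at w.
Satisfying worlds: {x, y}

x, y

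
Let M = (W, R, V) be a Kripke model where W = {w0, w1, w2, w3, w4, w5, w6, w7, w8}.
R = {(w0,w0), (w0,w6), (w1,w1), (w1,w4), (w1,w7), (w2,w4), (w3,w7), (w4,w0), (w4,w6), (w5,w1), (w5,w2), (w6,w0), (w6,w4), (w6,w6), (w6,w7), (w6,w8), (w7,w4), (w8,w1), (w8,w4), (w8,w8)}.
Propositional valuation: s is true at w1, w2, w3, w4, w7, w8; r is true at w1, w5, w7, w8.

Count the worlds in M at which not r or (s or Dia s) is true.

Let φ = not r or (s or Dia s). Evaluate φ at each world:
  w0 (successors {w0, w6}): φ is true.
  w1 (successors {w1, w4, w7}): φ is true.
  w2 (successors {w4}): φ is true.
  w3 (successors {w7}): φ is true.
  w4 (successors {w0, w6}): φ is true.
  w5 (successors {w1, w2}): φ is true.
  w6 (successors {w0, w4, w6, w7, w8}): φ is true.
  w7 (successors {w4}): φ is true.
  w8 (successors {w1, w4, w8}): φ is true.
For instance, at w5:
  At w5: not r is false, s or Dia s is true, so not r or (s or Dia s) is true.
    At w5: s is false, Dia s is true, so s or Dia s is true.
      At w5: Dia s requires s at some successor in {w1, w2}.
        s holds at w1, so Dia s is true at w5.
Satisfying worlds: {w0, w1, w2, w3, w4, w5, w6, w7, w8}

9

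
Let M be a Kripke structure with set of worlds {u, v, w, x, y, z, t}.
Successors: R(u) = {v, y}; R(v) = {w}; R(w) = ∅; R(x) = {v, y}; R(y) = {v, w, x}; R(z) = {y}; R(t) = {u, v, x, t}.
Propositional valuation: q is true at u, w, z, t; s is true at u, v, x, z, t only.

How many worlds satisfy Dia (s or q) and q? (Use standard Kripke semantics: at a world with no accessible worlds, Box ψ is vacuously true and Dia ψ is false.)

Recall that Dia ψ holds at a world iff ψ holds at some accessible world.
Let φ = Dia (s or q) and q. Evaluate φ at each world:
  u (successors {v, y}): φ is true.
  v (successors {w}): φ is false.
  w (successors ∅): φ is false.
  x (successors {v, y}): φ is false.
  y (successors {v, w, x}): φ is false.
  z (successors {y}): φ is false.
  t (successors {u, v, x, t}): φ is true.
For instance, at v:
  At v: Dia (s or q) is true, q is false, so Dia (s or q) and q is false.
    At v: Dia (s or q) requires s or q at some successor in {w}.
      s or q holds at w, so Dia (s or q) is true at v.
Satisfying worlds: {u, t}

2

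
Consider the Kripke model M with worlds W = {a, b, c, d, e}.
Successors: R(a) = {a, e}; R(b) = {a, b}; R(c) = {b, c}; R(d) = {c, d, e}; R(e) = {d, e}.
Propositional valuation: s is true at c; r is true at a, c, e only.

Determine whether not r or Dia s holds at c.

Yes

At c: not r is false, Dia s is true, so not r or Dia s is true.
  At c: Dia s requires s at some successor in {b, c}.
    s holds at c, so Dia s is true at c.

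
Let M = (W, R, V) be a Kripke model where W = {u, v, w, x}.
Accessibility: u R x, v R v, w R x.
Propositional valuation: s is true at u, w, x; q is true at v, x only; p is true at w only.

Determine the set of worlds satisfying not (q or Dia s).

none

Let φ = not (q or Dia s). Evaluate φ at each world:
  u (successors {x}): φ is false.
  v (successors {v}): φ is false.
  w (successors {x}): φ is false.
  x (successors ∅): φ is false.
For instance, at w:
  At w: q or Dia s is true, so not (q or Dia s) is false.
    At w: q is false, Dia s is true, so q or Dia s is true.
      At w: Dia s requires s at some successor in {x}.
        s holds at x, so Dia s is true at w.
Satisfying worlds: none.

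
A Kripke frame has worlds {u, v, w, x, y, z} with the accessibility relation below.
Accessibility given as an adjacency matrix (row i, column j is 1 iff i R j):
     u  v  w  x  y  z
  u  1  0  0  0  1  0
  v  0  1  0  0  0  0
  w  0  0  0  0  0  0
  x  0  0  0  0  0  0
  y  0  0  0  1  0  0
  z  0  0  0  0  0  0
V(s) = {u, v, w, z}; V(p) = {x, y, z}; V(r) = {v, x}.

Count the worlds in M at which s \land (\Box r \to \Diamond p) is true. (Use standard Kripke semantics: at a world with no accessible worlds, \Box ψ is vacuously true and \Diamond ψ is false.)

Let φ = s \land (\Box r \to \Diamond p). Evaluate φ at each world:
  u (successors {u, y}): φ is true.
  v (successors {v}): φ is false.
  w (successors ∅): φ is false.
  x (successors ∅): φ is false.
  y (successors {x}): φ is false.
  z (successors ∅): φ is false.
For instance, at u:
  At u: s is true, \Box r \to \Diamond p is true, so s \land (\Box r \to \Diamond p) is true.
    At u: \Box r is false, \Diamond p is true, so \Box r \to \Diamond p is true.
      At u: \Box r requires r at every successor {u, y}.
        r fails at u, so \Box r is false at u.
      At u: \Diamond p requires p at some successor in {u, y}.
        p holds at y, so \Diamond p is true at u.
Satisfying worlds: {u}

1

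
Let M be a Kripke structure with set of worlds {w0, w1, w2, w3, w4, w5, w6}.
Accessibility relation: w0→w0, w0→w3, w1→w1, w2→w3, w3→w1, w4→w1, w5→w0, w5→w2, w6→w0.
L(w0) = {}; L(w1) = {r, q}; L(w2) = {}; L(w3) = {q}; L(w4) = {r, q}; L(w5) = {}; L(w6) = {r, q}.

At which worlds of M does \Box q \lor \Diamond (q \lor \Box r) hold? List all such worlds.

Recall that \Box ψ holds at a world iff ψ holds at every accessible world, and \Diamond ψ holds iff ψ holds at some accessible world.
Let φ = \Box q \lor \Diamond (q \lor \Box r). Evaluate φ at each world:
  w0 (successors {w0, w3}): φ is true.
  w1 (successors {w1}): φ is true.
  w2 (successors {w3}): φ is true.
  w3 (successors {w1}): φ is true.
  w4 (successors {w1}): φ is true.
  w5 (successors {w0, w2}): φ is false.
  w6 (successors {w0}): φ is false.
For instance, at w4:
  At w4: \Box q is true, \Diamond (q \lor \Box r) is true, so \Box q \lor \Diamond (q \lor \Box r) is true.
    At w4: \Box q requires q at every successor {w1}.
      At w1: q is true.
    So \Box q is true at w4.
    At w4: \Diamond (q \lor \Box r) requires q \lor \Box r at some successor in {w1}.
      q \lor \Box r holds at w1, so \Diamond (q \lor \Box r) is true at w4.
Satisfying worlds: {w0, w1, w2, w3, w4}

w0, w1, w2, w3, w4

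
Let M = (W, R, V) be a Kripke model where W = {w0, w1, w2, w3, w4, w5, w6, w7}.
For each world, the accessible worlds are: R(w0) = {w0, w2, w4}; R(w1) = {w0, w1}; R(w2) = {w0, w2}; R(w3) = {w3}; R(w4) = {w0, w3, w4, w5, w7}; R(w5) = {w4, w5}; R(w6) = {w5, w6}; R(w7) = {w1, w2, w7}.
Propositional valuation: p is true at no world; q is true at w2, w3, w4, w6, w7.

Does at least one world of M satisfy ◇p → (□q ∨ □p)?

Yes

Let φ = ◇p → (□q ∨ □p). Evaluate φ at each world:
  w0 (successors {w0, w2, w4}): φ is true.
  w1 (successors {w0, w1}): φ is true.
  w2 (successors {w0, w2}): φ is true.
  w3 (successors {w3}): φ is true.
  w4 (successors {w0, w3, w4, w5, w7}): φ is true.
  w5 (successors {w4, w5}): φ is true.
  w6 (successors {w5, w6}): φ is true.
  w7 (successors {w1, w2, w7}): φ is true.
Detail at w0 (witness):
  At w0: ◇p is false, □q ∨ □p is false, so ◇p → (□q ∨ □p) is true.
    At w0: ◇p requires p at some successor in {w0, w2, w4}.
      At w0: p is false.
      At w2: p is false.
      At w4: p is false.
    So ◇p is false at w0.
    At w0: □q is false, □p is false, so □q ∨ □p is false.
      At w0: □q requires q at every successor {w0, w2, w4}.
        q fails at w0, so □q is false at w0.
      At w0: □p requires p at every successor {w0, w2, w4}.
        p fails at w0, so □p is false at w0.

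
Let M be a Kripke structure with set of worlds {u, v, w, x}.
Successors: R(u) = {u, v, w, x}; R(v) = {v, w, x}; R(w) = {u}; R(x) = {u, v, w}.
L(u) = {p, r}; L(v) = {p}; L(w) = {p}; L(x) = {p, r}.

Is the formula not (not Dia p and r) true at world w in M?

Yes

At w: not Dia p and r is false, so not (not Dia p and r) is true.
  At w: not Dia p is false, r is false, so not Dia p and r is false.
    At w: Dia p is true, so not Dia p is false.
      At w: Dia p requires p at some successor in {u}.
        p holds at u, so Dia p is true at w.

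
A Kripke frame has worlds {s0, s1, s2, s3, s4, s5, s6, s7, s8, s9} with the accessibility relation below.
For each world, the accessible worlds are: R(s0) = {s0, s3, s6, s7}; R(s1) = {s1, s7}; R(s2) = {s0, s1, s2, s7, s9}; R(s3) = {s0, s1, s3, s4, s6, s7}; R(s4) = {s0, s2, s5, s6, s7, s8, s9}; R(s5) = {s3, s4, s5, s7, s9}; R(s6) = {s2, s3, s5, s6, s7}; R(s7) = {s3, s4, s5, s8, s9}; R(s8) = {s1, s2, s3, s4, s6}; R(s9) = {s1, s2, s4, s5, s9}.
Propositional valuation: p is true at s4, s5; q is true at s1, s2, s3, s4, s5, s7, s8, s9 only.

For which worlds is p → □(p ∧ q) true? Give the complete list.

s0, s1, s2, s3, s6, s7, s8, s9

Let φ = p → □(p ∧ q). Evaluate φ at each world:
  s0 (successors {s0, s3, s6, s7}): φ is true.
  s1 (successors {s1, s7}): φ is true.
  s2 (successors {s0, s1, s2, s7, s9}): φ is true.
  s3 (successors {s0, s1, s3, s4, s6, s7}): φ is true.
  s4 (successors {s0, s2, s5, s6, s7, s8, s9}): φ is false.
  s5 (successors {s3, s4, s5, s7, s9}): φ is false.
  s6 (successors {s2, s3, s5, s6, s7}): φ is true.
  s7 (successors {s3, s4, s5, s8, s9}): φ is true.
  s8 (successors {s1, s2, s3, s4, s6}): φ is true.
  s9 (successors {s1, s2, s4, s5, s9}): φ is true.
For instance, at s8:
  At s8: p is false, □(p ∧ q) is false, so p → □(p ∧ q) is true.
    At s8: □(p ∧ q) requires p ∧ q at every successor {s1, s2, s3, s4, s6}.
      p ∧ q fails at s1, so □(p ∧ q) is false at s8.
Satisfying worlds: {s0, s1, s2, s3, s6, s7, s8, s9}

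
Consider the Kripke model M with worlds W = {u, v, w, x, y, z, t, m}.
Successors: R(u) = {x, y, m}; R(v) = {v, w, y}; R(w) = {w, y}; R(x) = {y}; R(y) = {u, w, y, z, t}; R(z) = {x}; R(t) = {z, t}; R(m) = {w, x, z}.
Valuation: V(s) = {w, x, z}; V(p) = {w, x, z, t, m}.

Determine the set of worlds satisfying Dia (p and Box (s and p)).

u, y, t, m

Let φ = Dia (p and Box (s and p)). Evaluate φ at each world:
  u (successors {x, y, m}): φ is true.
  v (successors {v, w, y}): φ is false.
  w (successors {w, y}): φ is false.
  x (successors {y}): φ is false.
  y (successors {u, w, y, z, t}): φ is true.
  z (successors {x}): φ is false.
  t (successors {z, t}): φ is true.
  m (successors {w, x, z}): φ is true.
For instance, at y:
  At y: Dia (p and Box (s and p)) requires p and Box (s and p) at some successor in {u, w, y, z, t}.
    p and Box (s and p) holds at z, so Dia (p and Box (s and p)) is true at y.
      At z: p is true, Box (s and p) is true, so p and Box (s and p) is true.
Satisfying worlds: {u, y, t, m}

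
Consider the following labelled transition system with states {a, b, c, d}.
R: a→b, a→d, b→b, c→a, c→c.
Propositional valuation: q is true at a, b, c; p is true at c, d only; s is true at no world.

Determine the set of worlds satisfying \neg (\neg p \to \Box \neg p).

a

Let φ = \neg (\neg p \to \Box \neg p). Evaluate φ at each world:
  a (successors {b, d}): φ is true.
  b (successors {b}): φ is false.
  c (successors {a, c}): φ is false.
  d (successors ∅): φ is false.
For instance, at b:
  At b: \neg p \to \Box \neg p is true, so \neg (\neg p \to \Box \neg p) is false.
    At b: \neg p is true, \Box \neg p is true, so \neg p \to \Box \neg p is true.
      At b: \Box \neg p requires \neg p at every successor {b}.
        At b: \neg p is true.
      So \Box \neg p is true at b.
Satisfying worlds: {a}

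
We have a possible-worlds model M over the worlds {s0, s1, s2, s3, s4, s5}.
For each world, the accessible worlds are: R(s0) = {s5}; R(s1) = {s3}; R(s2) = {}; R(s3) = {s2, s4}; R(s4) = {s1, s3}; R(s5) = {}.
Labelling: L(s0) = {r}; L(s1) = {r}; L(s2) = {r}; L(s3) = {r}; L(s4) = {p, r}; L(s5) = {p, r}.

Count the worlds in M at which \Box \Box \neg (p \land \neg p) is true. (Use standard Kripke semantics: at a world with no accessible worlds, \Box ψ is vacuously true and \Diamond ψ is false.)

6

Let φ = \Box \Box \neg (p \land \neg p). Evaluate φ at each world:
  s0 (successors {s5}): φ is true.
  s1 (successors {s3}): φ is true.
  s2 (successors ∅): φ is true.
  s3 (successors {s2, s4}): φ is true.
  s4 (successors {s1, s3}): φ is true.
  s5 (successors ∅): φ is true.
For instance, at s1:
  At s1: \Box \Box \neg (p \land \neg p) requires \Box \neg (p \land \neg p) at every successor {s3}.
      At s3: \Box \neg (p \land \neg p) requires \neg (p \land \neg p) at every successor {s2, s4}.
        At s2: \neg (p \land \neg p) is true.
        At s4: \neg (p \land \neg p) is true.
      So \Box \neg (p \land \neg p) is true at s3.
  So \Box \Box \neg (p \land \neg p) is true at s1.
Satisfying worlds: {s0, s1, s2, s3, s4, s5}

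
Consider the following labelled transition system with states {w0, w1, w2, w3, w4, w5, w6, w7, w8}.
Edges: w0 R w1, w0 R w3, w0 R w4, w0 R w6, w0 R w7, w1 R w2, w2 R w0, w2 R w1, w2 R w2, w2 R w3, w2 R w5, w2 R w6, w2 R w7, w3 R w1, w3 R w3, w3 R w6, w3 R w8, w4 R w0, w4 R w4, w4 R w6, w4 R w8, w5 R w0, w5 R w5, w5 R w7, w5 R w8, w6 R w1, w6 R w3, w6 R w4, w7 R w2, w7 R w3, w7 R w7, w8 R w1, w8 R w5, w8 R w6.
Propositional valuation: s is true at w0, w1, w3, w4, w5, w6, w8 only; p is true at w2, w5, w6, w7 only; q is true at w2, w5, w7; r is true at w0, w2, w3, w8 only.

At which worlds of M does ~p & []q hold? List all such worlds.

Recall that []ψ holds at a world iff ψ holds at every accessible world, and <>ψ holds iff ψ holds at some accessible world.
Let φ = ~p & []q. Evaluate φ at each world:
  w0 (successors {w1, w3, w4, w6, w7}): φ is false.
  w1 (successors {w2}): φ is true.
  w2 (successors {w0, w1, w2, w3, w5, w6, w7}): φ is false.
  w3 (successors {w1, w3, w6, w8}): φ is false.
  w4 (successors {w0, w4, w6, w8}): φ is false.
  w5 (successors {w0, w5, w7, w8}): φ is false.
  w6 (successors {w1, w3, w4}): φ is false.
  w7 (successors {w2, w3, w7}): φ is false.
  w8 (successors {w1, w5, w6}): φ is false.
For instance, at w1:
  At w1: ~p is true, []q is true, so ~p & []q is true.
    At w1: []q requires q at every successor {w2}.
      At w2: q is true.
    So []q is true at w1.
Satisfying worlds: {w1}

w1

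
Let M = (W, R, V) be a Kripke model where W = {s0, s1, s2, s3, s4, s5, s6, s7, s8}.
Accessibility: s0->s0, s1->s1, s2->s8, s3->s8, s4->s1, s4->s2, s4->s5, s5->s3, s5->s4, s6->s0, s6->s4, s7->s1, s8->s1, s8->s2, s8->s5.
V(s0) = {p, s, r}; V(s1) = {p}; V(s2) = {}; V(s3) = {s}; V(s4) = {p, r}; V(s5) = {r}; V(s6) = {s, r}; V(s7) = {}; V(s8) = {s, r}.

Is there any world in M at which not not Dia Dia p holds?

Let φ = not not Dia Dia p. Evaluate φ at each world:
  s0 (successors {s0}): φ is true.
  s1 (successors {s1}): φ is true.
  s2 (successors {s8}): φ is true.
  s3 (successors {s8}): φ is true.
  s4 (successors {s1, s2, s5}): φ is true.
  s5 (successors {s3, s4}): φ is true.
  s6 (successors {s0, s4}): φ is true.
  s7 (successors {s1}): φ is true.
  s8 (successors {s1, s2, s5}): φ is true.
Detail at s0 (witness):
  At s0: not Dia Dia p is false, so not not Dia Dia p is true.
    At s0: Dia Dia p is true, so not Dia Dia p is false.
      At s0: Dia Dia p requires Dia p at some successor in {s0}.
        Dia p holds at s0, so Dia Dia p is true at s0.

Yes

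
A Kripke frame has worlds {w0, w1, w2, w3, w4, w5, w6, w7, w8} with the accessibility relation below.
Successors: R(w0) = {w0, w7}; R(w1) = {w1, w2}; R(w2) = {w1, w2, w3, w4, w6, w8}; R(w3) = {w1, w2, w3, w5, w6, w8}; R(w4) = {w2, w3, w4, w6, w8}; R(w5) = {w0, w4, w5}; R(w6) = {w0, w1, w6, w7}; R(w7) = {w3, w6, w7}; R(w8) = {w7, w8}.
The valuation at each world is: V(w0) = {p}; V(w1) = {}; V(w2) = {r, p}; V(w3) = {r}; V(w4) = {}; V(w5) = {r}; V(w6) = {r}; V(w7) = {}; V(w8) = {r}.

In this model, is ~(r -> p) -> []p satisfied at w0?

Yes

At w0: ~(r -> p) is false, []p is false, so ~(r -> p) -> []p is true.
  At w0: []p requires p at every successor {w0, w7}.
    p fails at w7, so []p is false at w0.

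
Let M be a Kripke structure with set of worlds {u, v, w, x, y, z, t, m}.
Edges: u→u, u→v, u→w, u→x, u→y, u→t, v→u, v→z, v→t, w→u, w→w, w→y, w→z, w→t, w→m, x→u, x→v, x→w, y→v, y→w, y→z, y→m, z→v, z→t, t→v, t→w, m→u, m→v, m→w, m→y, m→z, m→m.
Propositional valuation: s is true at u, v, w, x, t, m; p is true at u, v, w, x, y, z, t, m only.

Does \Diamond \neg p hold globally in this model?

Let φ = \Diamond \neg p. Evaluate φ at each world:
  u (successors {u, v, w, x, y, t}): φ is false.
  v (successors {u, z, t}): φ is false.
  w (successors {u, w, y, z, t, m}): φ is false.
  x (successors {u, v, w}): φ is false.
  y (successors {v, w, z, m}): φ is false.
  z (successors {v, t}): φ is false.
  t (successors {v, w}): φ is false.
  m (successors {u, v, w, y, z, m}): φ is false.
Detail at u (counterexample):
  At u: \Diamond \neg p requires \neg p at some successor in {u, v, w, x, y, t}.
    At u: \neg p is false.
    At v: \neg p is false.
    At w: \neg p is false.
    At x: \neg p is false.
    At y: \neg p is false.
    At t: \neg p is false.
  So \Diamond \neg p is false at u.

No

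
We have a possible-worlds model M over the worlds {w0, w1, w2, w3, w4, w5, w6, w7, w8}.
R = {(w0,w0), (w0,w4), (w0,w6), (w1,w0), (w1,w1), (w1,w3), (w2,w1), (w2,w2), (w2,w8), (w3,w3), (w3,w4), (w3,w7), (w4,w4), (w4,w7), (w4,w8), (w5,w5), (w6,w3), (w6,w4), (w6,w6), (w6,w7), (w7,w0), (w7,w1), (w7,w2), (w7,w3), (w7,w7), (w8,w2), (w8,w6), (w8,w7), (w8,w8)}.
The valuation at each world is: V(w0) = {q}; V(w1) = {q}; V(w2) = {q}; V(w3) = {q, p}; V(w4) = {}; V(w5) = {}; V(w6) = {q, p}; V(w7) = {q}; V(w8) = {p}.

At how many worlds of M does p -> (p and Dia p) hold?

Let φ = p -> (p and Dia p). Evaluate φ at each world:
  w0 (successors {w0, w4, w6}): φ is true.
  w1 (successors {w0, w1, w3}): φ is true.
  w2 (successors {w1, w2, w8}): φ is true.
  w3 (successors {w3, w4, w7}): φ is true.
  w4 (successors {w4, w7, w8}): φ is true.
  w5 (successors {w5}): φ is true.
  w6 (successors {w3, w4, w6, w7}): φ is true.
  w7 (successors {w0, w1, w2, w3, w7}): φ is true.
  w8 (successors {w2, w6, w7, w8}): φ is true.
For instance, at w4:
  At w4: p is false, p and Dia p is false, so p -> (p and Dia p) is true.
    At w4: p is false, Dia p is true, so p and Dia p is false.
      At w4: Dia p requires p at some successor in {w4, w7, w8}.
        p holds at w8, so Dia p is true at w4.
Satisfying worlds: {w0, w1, w2, w3, w4, w5, w6, w7, w8}

9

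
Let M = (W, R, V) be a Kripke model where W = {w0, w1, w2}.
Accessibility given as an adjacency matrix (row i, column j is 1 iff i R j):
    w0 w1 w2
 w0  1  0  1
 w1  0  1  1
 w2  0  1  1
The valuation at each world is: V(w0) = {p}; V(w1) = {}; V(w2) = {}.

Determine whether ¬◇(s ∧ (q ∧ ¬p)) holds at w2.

At w2: ◇(s ∧ (q ∧ ¬p)) is false, so ¬◇(s ∧ (q ∧ ¬p)) is true.
  At w2: ◇(s ∧ (q ∧ ¬p)) requires s ∧ (q ∧ ¬p) at some successor in {w1, w2}.
    At w1: s ∧ (q ∧ ¬p) is false.
    At w2: s ∧ (q ∧ ¬p) is false.
  So ◇(s ∧ (q ∧ ¬p)) is false at w2.

Yes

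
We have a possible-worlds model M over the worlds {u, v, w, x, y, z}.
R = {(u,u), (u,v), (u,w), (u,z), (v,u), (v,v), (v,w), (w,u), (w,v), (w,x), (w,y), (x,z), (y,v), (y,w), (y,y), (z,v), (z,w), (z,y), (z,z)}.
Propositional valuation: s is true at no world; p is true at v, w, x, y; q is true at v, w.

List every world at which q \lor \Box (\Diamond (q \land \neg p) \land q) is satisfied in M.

v, w

Let φ = q \lor \Box (\Diamond (q \land \neg p) \land q). Evaluate φ at each world:
  u (successors {u, v, w, z}): φ is false.
  v (successors {u, v, w}): φ is true.
  w (successors {u, v, x, y}): φ is true.
  x (successors {z}): φ is false.
  y (successors {v, w, y}): φ is false.
  z (successors {v, w, y, z}): φ is false.
For instance, at z:
  At z: q is false, \Box (\Diamond (q \land \neg p) \land q) is false, so q \lor \Box (\Diamond (q \land \neg p) \land q) is false.
    At z: \Box (\Diamond (q \land \neg p) \land q) requires \Diamond (q \land \neg p) \land q at every successor {v, w, y, z}.
      \Diamond (q \land \neg p) \land q fails at v, so \Box (\Diamond (q \land \neg p) \land q) is false at z.
Satisfying worlds: {v, w}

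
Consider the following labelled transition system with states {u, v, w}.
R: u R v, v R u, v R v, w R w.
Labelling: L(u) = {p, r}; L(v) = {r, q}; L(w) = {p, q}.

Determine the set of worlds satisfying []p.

Let φ = []p. Evaluate φ at each world:
  u (successors {v}): φ is false.
  v (successors {u, v}): φ is false.
  w (successors {w}): φ is true.
For instance, at v:
  At v: []p requires p at every successor {u, v}.
    p fails at v, so []p is false at v.
Satisfying worlds: {w}

w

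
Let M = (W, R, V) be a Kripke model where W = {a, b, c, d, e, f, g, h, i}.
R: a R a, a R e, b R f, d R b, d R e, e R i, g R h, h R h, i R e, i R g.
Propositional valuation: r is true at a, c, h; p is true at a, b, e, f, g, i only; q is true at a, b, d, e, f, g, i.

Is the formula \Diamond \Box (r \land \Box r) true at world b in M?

Recall that \Box ψ holds at a world iff ψ holds at every accessible world, and \Diamond ψ holds iff ψ holds at some accessible world.
At b: \Diamond \Box (r \land \Box r) requires \Box (r \land \Box r) at some successor in {f}.
  \Box (r \land \Box r) holds at f, so \Diamond \Box (r \land \Box r) is true at b.
    At f: no accessible worlds, so \Box (r \land \Box r) holds vacuously.

Yes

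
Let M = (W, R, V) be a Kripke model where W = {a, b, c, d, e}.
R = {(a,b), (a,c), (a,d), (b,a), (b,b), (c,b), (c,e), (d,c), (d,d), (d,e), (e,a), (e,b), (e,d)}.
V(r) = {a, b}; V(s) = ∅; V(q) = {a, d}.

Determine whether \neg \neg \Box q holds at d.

No

At d: \neg \Box q is true, so \neg \neg \Box q is false.
  At d: \Box q is false, so \neg \Box q is true.
    At d: \Box q requires q at every successor {c, d, e}.
      q fails at c, so \Box q is false at d.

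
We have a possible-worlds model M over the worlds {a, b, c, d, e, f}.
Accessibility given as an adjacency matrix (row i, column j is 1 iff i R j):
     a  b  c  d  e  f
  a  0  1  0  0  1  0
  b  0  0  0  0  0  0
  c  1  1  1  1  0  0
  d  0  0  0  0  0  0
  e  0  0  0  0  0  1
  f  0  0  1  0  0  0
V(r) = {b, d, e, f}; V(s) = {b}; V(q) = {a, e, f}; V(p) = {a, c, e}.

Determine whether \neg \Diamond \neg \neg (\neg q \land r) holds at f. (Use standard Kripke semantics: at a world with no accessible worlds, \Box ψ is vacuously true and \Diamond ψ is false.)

Yes

At f: \Diamond \neg \neg (\neg q \land r) is false, so \neg \Diamond \neg \neg (\neg q \land r) is true.
  At f: \Diamond \neg \neg (\neg q \land r) requires \neg \neg (\neg q \land r) at some successor in {c}.
    At c: \neg \neg (\neg q \land r) is false.
  So \Diamond \neg \neg (\neg q \land r) is false at f.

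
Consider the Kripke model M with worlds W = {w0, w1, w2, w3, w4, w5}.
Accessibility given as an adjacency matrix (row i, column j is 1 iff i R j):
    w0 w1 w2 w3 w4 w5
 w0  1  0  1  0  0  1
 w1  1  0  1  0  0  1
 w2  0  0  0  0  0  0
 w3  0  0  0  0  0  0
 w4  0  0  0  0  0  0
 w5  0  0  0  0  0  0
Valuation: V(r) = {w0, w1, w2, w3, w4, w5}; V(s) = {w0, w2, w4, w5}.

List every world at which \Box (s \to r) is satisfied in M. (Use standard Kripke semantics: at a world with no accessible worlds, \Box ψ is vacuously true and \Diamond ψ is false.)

Let φ = \Box (s \to r). Evaluate φ at each world:
  w0 (successors {w0, w2, w5}): φ is true.
  w1 (successors {w0, w2, w5}): φ is true.
  w2 (successors ∅): φ is true.
  w3 (successors ∅): φ is true.
  w4 (successors ∅): φ is true.
  w5 (successors ∅): φ is true.
For instance, at w1:
  At w1: \Box (s \to r) requires s \to r at every successor {w0, w2, w5}.
    At w0: s \to r is true.
    At w2: s \to r is true.
    At w5: s \to r is true.
  So \Box (s \to r) is true at w1.
Satisfying worlds: {w0, w1, w2, w3, w4, w5}

w0, w1, w2, w3, w4, w5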